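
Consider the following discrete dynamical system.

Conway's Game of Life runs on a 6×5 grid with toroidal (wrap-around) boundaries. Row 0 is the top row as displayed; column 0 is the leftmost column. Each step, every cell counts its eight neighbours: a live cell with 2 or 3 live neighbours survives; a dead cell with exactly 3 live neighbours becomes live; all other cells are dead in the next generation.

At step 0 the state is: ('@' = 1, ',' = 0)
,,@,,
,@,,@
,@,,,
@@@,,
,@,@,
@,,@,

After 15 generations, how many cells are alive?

t=0: ,,@,,
,@,,@
,@,,,
@@@,,
,@,@,
@,,@,
t=1: @@@@@
@@@,,
,,,,,
@,,,,
,,,@,
,@,@@
t=2: ,,,,,
,,,,,
@,,,,
,,,,,
@,@@,
,@,,,
t=3: ,,,,,
,,,,,
,,,,,
,@,,@
,@@,,
,@@,,
t=4: ,,,,,
,,,,,
,,,,,
@@@,,
,,,@,
,@@,,
t=5: ,,,,,
,,,,,
,@,,,
,@@,,
@,,@,
,,@,,
t=6: ,,,,,
,,,,,
,@@,,
@@@,,
,,,@,
,,,,,
t=7: ,,,,,
,,,,,
@,@,,
@,,@,
,@@,,
,,,,,
t=8: ,,,,,
,,,,,
,@,,@
@,,@@
,@@,,
,,,,,
t=9: ,,,,,
,,,,,
,,,@@
,,,@@
@@@@@
,,,,,
t=10: ,,,,,
,,,,,
,,,@@
,@,,,
@@@,,
@@@@@
t=11: @@@@@
,,,,,
,,,,,
,@,@@
,,,,,
,,,@@
t=12: @@@,,
@@@@@
,,,,,
,,,,,
@,@,,
,@,,,
t=13: ,,,,,
,,,@@
@@@@@
,,,,,
,@,,,
,,,,,
t=14: ,,,,,
,@,,,
@@@,,
,,,@@
,,,,,
,,,,,
t=15: ,,,,,
@@@,,
@@@@@
@@@@@
,,,,,
,,,,,

13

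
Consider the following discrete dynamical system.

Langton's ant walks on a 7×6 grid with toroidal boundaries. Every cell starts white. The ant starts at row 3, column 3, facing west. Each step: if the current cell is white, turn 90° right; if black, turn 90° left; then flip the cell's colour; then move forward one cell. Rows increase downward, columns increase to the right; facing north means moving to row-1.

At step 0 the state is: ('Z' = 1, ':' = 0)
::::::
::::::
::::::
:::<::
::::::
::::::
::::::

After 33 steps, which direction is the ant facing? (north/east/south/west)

north

0) ::::::
::::::
::::::
:::<::
::::::
::::::
::::::
1) ::::::
::::::
:::^::
:::Z::
::::::
::::::
::::::
2) ::::::
::::::
:::Z>:
:::Z::
::::::
::::::
::::::
3) ::::::
::::::
:::ZZ:
:::Zv:
::::::
::::::
::::::
4) ::::::
::::::
:::ZZ:
:::<Z:
::::::
::::::
::::::
5) ::::::
::::::
:::ZZ:
::::Z:
:::v::
::::::
::::::
6) ::::::
::::::
:::ZZ:
::::Z:
::<Z::
::::::
::::::
7) ::::::
::::::
:::ZZ:
::^:Z:
::ZZ::
::::::
::::::
8) ::::::
::::::
:::ZZ:
::Z>Z:
::ZZ::
::::::
::::::
9) ::::::
::::::
:::ZZ:
::ZZZ:
::Zv::
::::::
::::::
10) ::::::
::::::
:::ZZ:
::ZZZ:
::Z:>:
::::::
::::::
11) ::::::
::::::
:::ZZ:
::ZZZ:
::Z:Z:
::::v:
::::::
12) ::::::
::::::
:::ZZ:
::ZZZ:
::Z:Z:
:::<Z:
::::::
13) ::::::
::::::
:::ZZ:
::ZZZ:
::Z^Z:
:::ZZ:
::::::
14) ::::::
::::::
:::ZZ:
::ZZZ:
::ZZ>:
:::ZZ:
::::::
15) ::::::
::::::
:::ZZ:
::ZZ^:
::ZZ::
:::ZZ:
::::::
16) ::::::
::::::
:::ZZ:
::Z<::
::ZZ::
:::ZZ:
::::::
17) ::::::
::::::
:::ZZ:
::Z:::
::Zv::
:::ZZ:
::::::
18) ::::::
::::::
:::ZZ:
::Z:::
::Z:>:
:::ZZ:
::::::
19) ::::::
::::::
:::ZZ:
::Z:::
::Z:Z:
:::Zv:
::::::
20) ::::::
::::::
:::ZZ:
::Z:::
::Z:Z:
:::Z:>
::::::
21) ::::::
::::::
:::ZZ:
::Z:::
::Z:Z:
:::Z:Z
:::::v
22) ::::::
::::::
:::ZZ:
::Z:::
::Z:Z:
:::Z:Z
::::<Z
23) ::::::
::::::
:::ZZ:
::Z:::
::Z:Z:
:::Z^Z
::::ZZ
24) ::::::
::::::
:::ZZ:
::Z:::
::Z:Z:
:::ZZ>
::::ZZ
25) ::::::
::::::
:::ZZ:
::Z:::
::Z:Z^
:::ZZ:
::::ZZ
26) ::::::
::::::
:::ZZ:
::Z:::
>:Z:ZZ
:::ZZ:
::::ZZ
27) ::::::
::::::
:::ZZ:
::Z:::
Z:Z:ZZ
v::ZZ:
::::ZZ
28) ::::::
::::::
:::ZZ:
::Z:::
Z:Z:ZZ
Z::ZZ<
::::ZZ
29) ::::::
::::::
:::ZZ:
::Z:::
Z:Z:Z^
Z::ZZZ
::::ZZ
30) ::::::
::::::
:::ZZ:
::Z:::
Z:Z:<:
Z::ZZZ
::::ZZ
31) ::::::
::::::
:::ZZ:
::Z:::
Z:Z:::
Z::ZvZ
::::ZZ
32) ::::::
::::::
:::ZZ:
::Z:::
Z:Z:::
Z::Z:>
::::ZZ
33) ::::::
::::::
:::ZZ:
::Z:::
Z:Z::^
Z::Z::
::::ZZ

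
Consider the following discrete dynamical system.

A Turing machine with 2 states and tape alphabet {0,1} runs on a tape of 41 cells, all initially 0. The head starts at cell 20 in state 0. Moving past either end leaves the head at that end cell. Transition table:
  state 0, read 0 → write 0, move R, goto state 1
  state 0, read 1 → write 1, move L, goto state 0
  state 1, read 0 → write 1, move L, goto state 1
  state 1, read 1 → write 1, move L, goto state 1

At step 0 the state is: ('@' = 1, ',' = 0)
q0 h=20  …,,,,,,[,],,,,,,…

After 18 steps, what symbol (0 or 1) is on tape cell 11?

k=0  q0 h=20  …,,,,,,[,],,,,,,…
k=1  q1 h=21  …,,,,,,[,],,,,,,…
k=2  q1 h=20  …,,,,,,[,]@,,,,,…
k=3  q1 h=19  …,,,,,,[,]@@,,,,…
k=4  q1 h=18  …,,,,,,[,]@@@,,,…
k=5  q1 h=17  …,,,,,,[,]@@@@,,…
k=6  q1 h=16  …,,,,,,[,]@@@@@,…
k=7  q1 h=15  …,,,,,,[,]@@@@@@…
k=8  q1 h=14  …,,,,,,[,]@@@@@@…
k=9  q1 h=13  …,,,,,,[,]@@@@@@…
k=10  q1 h=12  …,,,,,,[,]@@@@@@…
k=11  q1 h=11  …,,,,,,[,]@@@@@@…
k=12  q1 h=10  …,,,,,,[,]@@@@@@…
k=13  q1 h= 9  …,,,,,,[,]@@@@@@…
k=14  q1 h= 8  …,,,,,,[,]@@@@@@…
k=15  q1 h= 7  …,,,,,,[,]@@@@@@…
k=16  q1 h= 6  |,,,,,,[,]@@@@@@…
k=17  q1 h= 5  |,,,,,[,]@@@@@@…
k=18  q1 h= 4  |,,,,[,]@@@@@@…

1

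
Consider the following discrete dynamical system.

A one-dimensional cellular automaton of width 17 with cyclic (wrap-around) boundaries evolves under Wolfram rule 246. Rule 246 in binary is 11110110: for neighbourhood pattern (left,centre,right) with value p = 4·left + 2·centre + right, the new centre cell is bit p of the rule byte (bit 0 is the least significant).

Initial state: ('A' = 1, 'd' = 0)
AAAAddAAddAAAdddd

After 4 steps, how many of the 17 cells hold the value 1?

14

gen 0: AAAAddAAddAAAdddd
gen 1: dAAAAAdAAAdAAAddA
gen 2: AdAAAAAdAAAdAAAAA
gen 3: AAdAAAAAdAAAdAAAA
gen 4: AAAdAAAAAdAAAdAAA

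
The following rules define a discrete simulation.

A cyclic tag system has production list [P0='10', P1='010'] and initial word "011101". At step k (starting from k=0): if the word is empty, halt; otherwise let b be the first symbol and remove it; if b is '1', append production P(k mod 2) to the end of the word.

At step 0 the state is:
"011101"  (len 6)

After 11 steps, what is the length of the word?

0) "011101"  (len 6)
1) "11101"  (len 5)
2) "1101010"  (len 7)
3) "10101010"  (len 8)
4) "0101010010"  (len 10)
5) "101010010"  (len 9)
6) "01010010010"  (len 11)
7) "1010010010"  (len 10)
8) "010010010010"  (len 12)
9) "10010010010"  (len 11)
10) "0010010010010"  (len 13)
11) "010010010010"  (len 12)

12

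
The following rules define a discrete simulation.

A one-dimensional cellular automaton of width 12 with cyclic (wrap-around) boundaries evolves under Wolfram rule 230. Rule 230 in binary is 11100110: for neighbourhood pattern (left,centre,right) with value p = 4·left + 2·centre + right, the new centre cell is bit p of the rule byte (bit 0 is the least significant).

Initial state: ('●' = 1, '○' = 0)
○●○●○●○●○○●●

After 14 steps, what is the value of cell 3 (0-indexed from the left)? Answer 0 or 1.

1

k=0  ○●○●○●○●○○●●
k=1  ●●●●●●●●○●○●
k=2  ●●●●●●●●●●●○
k=3  ○●●●●●●●●●●●
k=4  ●○●●●●●●●●●●
k=5  ●●○●●●●●●●●●
k=6  ●●●○●●●●●●●●
k=7  ●●●●○●●●●●●●
k=8  ●●●●●○●●●●●●
k=9  ●●●●●●○●●●●●
k=10  ●●●●●●●○●●●●
k=11  ●●●●●●●●○●●●
k=12  ●●●●●●●●●○●●
k=13  ●●●●●●●●●●○●
k=14  ●●●●●●●●●●●○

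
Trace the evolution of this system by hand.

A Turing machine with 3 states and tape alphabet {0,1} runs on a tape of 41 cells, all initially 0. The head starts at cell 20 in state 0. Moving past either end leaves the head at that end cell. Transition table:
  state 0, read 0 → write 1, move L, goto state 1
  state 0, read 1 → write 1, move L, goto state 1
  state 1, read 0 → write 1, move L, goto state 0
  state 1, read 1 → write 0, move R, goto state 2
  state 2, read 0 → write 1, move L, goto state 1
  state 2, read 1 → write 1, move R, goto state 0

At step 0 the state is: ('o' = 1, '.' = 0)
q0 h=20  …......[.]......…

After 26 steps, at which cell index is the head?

gen 0: q0 h=20  …......[.]......…
gen 1: q1 h=19  …......[.]o.....…
gen 2: q0 h=18  …......[.]oo....…
gen 3: q1 h=17  …......[.]ooo...…
gen 4: q0 h=16  …......[.]oooo..…
gen 5: q1 h=15  …......[.]ooooo.…
gen 6: q0 h=14  …......[.]oooooo…
gen 7: q1 h=13  …......[.]oooooo…
gen 8: q0 h=12  …......[.]oooooo…
gen 9: q1 h=11  …......[.]oooooo…
gen 10: q0 h=10  …......[.]oooooo…
gen 11: q1 h= 9  …......[.]oooooo…
gen 12: q0 h= 8  …......[.]oooooo…
gen 13: q1 h= 7  …......[.]oooooo…
gen 14: q0 h= 6  |......[.]oooooo…
gen 15: q1 h= 5  |.....[.]oooooo…
gen 16: q0 h= 4  |....[.]oooooo…
gen 17: q1 h= 3  |...[.]oooooo…
gen 18: q0 h= 2  |..[.]oooooo…
gen 19: q1 h= 1  |.[.]oooooo…
gen 20: q0 h= 0  |[.]oooooo…
gen 21: q1 h= 0  |[o]oooooo…
gen 22: q2 h= 1  |.[o]oooooo…
gen 23: q0 h= 2  |.o[o]oooooo…
gen 24: q1 h= 1  |.[o]oooooo…
gen 25: q2 h= 2  |..[o]oooooo…
gen 26: q0 h= 3  |..o[o]oooooo…

3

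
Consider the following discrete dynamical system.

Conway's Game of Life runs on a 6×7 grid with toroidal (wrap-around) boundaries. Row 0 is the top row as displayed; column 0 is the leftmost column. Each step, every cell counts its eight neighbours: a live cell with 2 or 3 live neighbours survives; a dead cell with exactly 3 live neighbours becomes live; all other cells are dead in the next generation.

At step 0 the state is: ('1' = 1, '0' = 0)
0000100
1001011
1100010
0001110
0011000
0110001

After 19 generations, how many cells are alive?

k=0  0000100
1001011
1100010
0001110
0011000
0110001
k=1  0111100
1100010
1111000
0101011
0100010
0110000
k=2  0001100
0000001
0001010
0001011
0100111
1000100
k=3  0001110
0001010
0000010
1011000
0001000
1000001
k=4  0001010
0001011
0011001
0011100
1111001
0001011
k=5  0011000
0001011
0000001
0000111
1100001
0101010
k=6  0001011
0011111
1000000
0000000
0110000
0101101
k=7  0000000
1011000
0001111
0100000
1111000
0101101
k=8  1100100
0011011
1101111
0100011
0001100
0101100
k=9  1100001
0000000
0101000
0100000
1001000
1100010
k=10  0100001
0110000
0010000
1100000
1010001
0010000
k=11  1100000
1110000
1010000
1010001
1010001
0010001
k=12  0000001
0010001
0011000
0011000
0011010
0010001
k=13  1000011
0011000
0100000
0100000
0100100
0011011
k=14  1100010
1110001
0100000
1110000
1101110
0111000
k=15  0001000
0010001
0000001
0001101
0000101
0001010
k=16  0011100
0000000
1001001
1001101
0000001
0001010
k=17  0011100
0010100
1001111
0001100
1001001
0011010
k=18  0100010
0110001
0010001
0010000
0000011
0100011
k=19  0100010
0110011
1011000
0000011
1000011
0000100

15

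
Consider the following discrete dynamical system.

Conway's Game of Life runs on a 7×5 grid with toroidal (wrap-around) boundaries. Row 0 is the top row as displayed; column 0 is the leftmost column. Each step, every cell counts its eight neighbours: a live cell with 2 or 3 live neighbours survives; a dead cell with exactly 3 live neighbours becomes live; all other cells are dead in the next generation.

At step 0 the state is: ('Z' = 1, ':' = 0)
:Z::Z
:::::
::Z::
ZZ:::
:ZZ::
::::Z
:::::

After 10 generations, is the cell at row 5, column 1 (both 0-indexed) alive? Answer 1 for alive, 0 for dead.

0

0) :Z::Z
:::::
::Z::
ZZ:::
:ZZ::
::::Z
:::::
1) :::::
:::::
:Z:::
Z::::
:ZZ::
:::::
Z::::
2) :::::
:::::
:::::
Z:Z::
:Z:::
:Z:::
:::::
3) :::::
:::::
:::::
:Z:::
ZZZ::
:::::
:::::
4) :::::
:::::
:::::
ZZZ::
ZZZ::
:Z:::
:::::
5) :::::
:::::
:Z:::
Z:Z::
:::::
ZZZ::
:::::
6) :::::
:::::
:Z:::
:Z:::
Z:Z::
:Z:::
:Z:::
7) :::::
:::::
:::::
ZZZ::
Z:Z::
ZZZ::
:::::
8) :::::
:::::
:Z:::
Z:Z::
:::ZZ
Z:Z::
:Z:::
9) :::::
:::::
:Z:::
ZZZZZ
Z:ZZZ
ZZZZZ
:Z:::
10) :::::
:::::
:Z:ZZ
:::::
:::::
:::::
:Z:ZZ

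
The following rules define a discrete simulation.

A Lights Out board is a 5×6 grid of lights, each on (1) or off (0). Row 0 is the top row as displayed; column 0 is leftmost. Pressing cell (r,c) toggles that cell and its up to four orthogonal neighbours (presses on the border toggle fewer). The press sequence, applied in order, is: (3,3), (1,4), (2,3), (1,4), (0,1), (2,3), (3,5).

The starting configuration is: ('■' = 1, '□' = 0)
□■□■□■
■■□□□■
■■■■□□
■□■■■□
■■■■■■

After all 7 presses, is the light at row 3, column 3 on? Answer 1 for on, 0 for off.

[0] □■□■□■
■■□□□■
■■■■□□
■□■■■□
■■■■■■
[1] □■□■□■
■■□□□■
■■■□□□
■□□□□□
■■■□■■
[2] □■□■■■
■■□■■□
■■■□■□
■□□□□□
■■■□■■
[3] □■□■■■
■■□□■□
■■□■□□
■□□■□□
■■■□■■
[4] □■□■□■
■■□■□■
■■□■■□
■□□■□□
■■■□■■
[5] ■□■■□■
■□□■□■
■■□■■□
■□□■□□
■■■□■■
[6] ■□■■□■
■□□□□■
■■■□□□
■□□□□□
■■■□■■
[7] ■□■■□■
■□□□□■
■■■□□■
■□□□■■
■■■□■□

0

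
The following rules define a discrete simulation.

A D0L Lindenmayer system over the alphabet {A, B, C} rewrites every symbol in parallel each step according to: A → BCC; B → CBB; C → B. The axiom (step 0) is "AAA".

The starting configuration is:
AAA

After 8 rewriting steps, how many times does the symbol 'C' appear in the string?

927

step 0: AAA
step 1: BCCBCCBCC
step 2: CBBBBCBBBBCBBBB
step 3: BCBBCBBCBBCBBBCBBCBBCBBCBBBCBBCBBCBBCBB
step 4: CBBBCBBCBBBCBBCBBBCBBCBBBCBBCBBCBBBCBBCBBBCBBCBBBCBBCBBBCBBCBBCBBBCBBCBBBCBBCBBBCBBCBBBCBBCBB
step 5: BCBBCBBCBBBCBBCBBBCBBCBBCBBBCBBCBBBCBBCBBCBBBCBBCBBBCBBCBB…BCBBCBBCBBBCBBCBBBCBBCBBCBBBCBBCBBBCBBCBBCBBBCBBCBBBCBBCBB  (len 225)
step 6: CBBBCBBCBBBCBBCBBBCBBCBBCBBBCBBCBBBCBBCBBCBBBCBBCBBBCBBCBB…CBBBCBBCBBBCBBCBBBCBBCBBCBBBCBBCBBBCBBCBBCBBBCBBCBBBCBBCBB  (len 543)
step 7: BCBBCBBCBBBCBBCBBBCBBCBBCBBBCBBCBBBCBBCBBCBBBCBBCBBBCBBCBB…CBBBCBBCBBBCBBCBBBCBBCBBCBBBCBBCBBBCBBCBBCBBBCBBCBBBCBBCBB  (len 1311)
step 8: CBBBCBBCBBBCBBCBBBCBBCBBCBBBCBBCBBBCBBCBBCBBBCBBCBBBCBBCBB…CBBBCBBCBBBCBBCBBBCBBCBBCBBBCBBCBBBCBBCBBCBBBCBBCBBBCBBCBB  (len 3165)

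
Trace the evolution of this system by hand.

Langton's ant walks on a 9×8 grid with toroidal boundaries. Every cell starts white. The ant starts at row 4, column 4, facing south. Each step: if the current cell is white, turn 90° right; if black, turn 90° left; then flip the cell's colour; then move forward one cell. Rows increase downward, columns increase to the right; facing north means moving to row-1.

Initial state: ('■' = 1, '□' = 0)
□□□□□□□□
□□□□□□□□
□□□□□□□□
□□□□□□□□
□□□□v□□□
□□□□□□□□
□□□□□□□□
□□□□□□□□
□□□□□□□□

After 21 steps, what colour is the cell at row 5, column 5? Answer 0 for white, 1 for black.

1

0) □□□□□□□□
□□□□□□□□
□□□□□□□□
□□□□□□□□
□□□□v□□□
□□□□□□□□
□□□□□□□□
□□□□□□□□
□□□□□□□□
1) □□□□□□□□
□□□□□□□□
□□□□□□□□
□□□□□□□□
□□□<■□□□
□□□□□□□□
□□□□□□□□
□□□□□□□□
□□□□□□□□
2) □□□□□□□□
□□□□□□□□
□□□□□□□□
□□□^□□□□
□□□■■□□□
□□□□□□□□
□□□□□□□□
□□□□□□□□
□□□□□□□□
3) □□□□□□□□
□□□□□□□□
□□□□□□□□
□□□■>□□□
□□□■■□□□
□□□□□□□□
□□□□□□□□
□□□□□□□□
□□□□□□□□
4) □□□□□□□□
□□□□□□□□
□□□□□□□□
□□□■■□□□
□□□■v□□□
□□□□□□□□
□□□□□□□□
□□□□□□□□
□□□□□□□□
5) □□□□□□□□
□□□□□□□□
□□□□□□□□
□□□■■□□□
□□□■□>□□
□□□□□□□□
□□□□□□□□
□□□□□□□□
□□□□□□□□
6) □□□□□□□□
□□□□□□□□
□□□□□□□□
□□□■■□□□
□□□■□■□□
□□□□□v□□
□□□□□□□□
□□□□□□□□
□□□□□□□□
7) □□□□□□□□
□□□□□□□□
□□□□□□□□
□□□■■□□□
□□□■□■□□
□□□□<■□□
□□□□□□□□
□□□□□□□□
□□□□□□□□
8) □□□□□□□□
□□□□□□□□
□□□□□□□□
□□□■■□□□
□□□■^■□□
□□□□■■□□
□□□□□□□□
□□□□□□□□
□□□□□□□□
9) □□□□□□□□
□□□□□□□□
□□□□□□□□
□□□■■□□□
□□□■■>□□
□□□□■■□□
□□□□□□□□
□□□□□□□□
□□□□□□□□
10) □□□□□□□□
□□□□□□□□
□□□□□□□□
□□□■■^□□
□□□■■□□□
□□□□■■□□
□□□□□□□□
□□□□□□□□
□□□□□□□□
11) □□□□□□□□
□□□□□□□□
□□□□□□□□
□□□■■■>□
□□□■■□□□
□□□□■■□□
□□□□□□□□
□□□□□□□□
□□□□□□□□
12) □□□□□□□□
□□□□□□□□
□□□□□□□□
□□□■■■■□
□□□■■□v□
□□□□■■□□
□□□□□□□□
□□□□□□□□
□□□□□□□□
13) □□□□□□□□
□□□□□□□□
□□□□□□□□
□□□■■■■□
□□□■■<■□
□□□□■■□□
□□□□□□□□
□□□□□□□□
□□□□□□□□
14) □□□□□□□□
□□□□□□□□
□□□□□□□□
□□□■■^■□
□□□■■■■□
□□□□■■□□
□□□□□□□□
□□□□□□□□
□□□□□□□□
15) □□□□□□□□
□□□□□□□□
□□□□□□□□
□□□■<□■□
□□□■■■■□
□□□□■■□□
□□□□□□□□
□□□□□□□□
□□□□□□□□
16) □□□□□□□□
□□□□□□□□
□□□□□□□□
□□□■□□■□
□□□■v■■□
□□□□■■□□
□□□□□□□□
□□□□□□□□
□□□□□□□□
17) □□□□□□□□
□□□□□□□□
□□□□□□□□
□□□■□□■□
□□□■□>■□
□□□□■■□□
□□□□□□□□
□□□□□□□□
□□□□□□□□
18) □□□□□□□□
□□□□□□□□
□□□□□□□□
□□□■□^■□
□□□■□□■□
□□□□■■□□
□□□□□□□□
□□□□□□□□
□□□□□□□□
19) □□□□□□□□
□□□□□□□□
□□□□□□□□
□□□■□■>□
□□□■□□■□
□□□□■■□□
□□□□□□□□
□□□□□□□□
□□□□□□□□
20) □□□□□□□□
□□□□□□□□
□□□□□□^□
□□□■□■□□
□□□■□□■□
□□□□■■□□
□□□□□□□□
□□□□□□□□
□□□□□□□□
21) □□□□□□□□
□□□□□□□□
□□□□□□■>
□□□■□■□□
□□□■□□■□
□□□□■■□□
□□□□□□□□
□□□□□□□□
□□□□□□□□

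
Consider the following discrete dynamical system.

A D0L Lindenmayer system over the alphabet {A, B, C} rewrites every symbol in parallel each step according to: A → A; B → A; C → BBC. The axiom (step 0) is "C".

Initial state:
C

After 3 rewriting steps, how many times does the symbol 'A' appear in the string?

0) C
1) BBC
2) AABBC
3) AAAABBC

4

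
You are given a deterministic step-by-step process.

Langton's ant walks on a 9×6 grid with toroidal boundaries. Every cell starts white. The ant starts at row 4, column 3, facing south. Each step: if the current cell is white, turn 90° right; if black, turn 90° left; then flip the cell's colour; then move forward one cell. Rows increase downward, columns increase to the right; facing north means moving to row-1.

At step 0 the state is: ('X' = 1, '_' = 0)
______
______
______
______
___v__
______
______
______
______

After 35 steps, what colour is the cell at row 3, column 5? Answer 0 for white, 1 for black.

0

k=0  ______
______
______
______
___v__
______
______
______
______
k=1  ______
______
______
______
__<X__
______
______
______
______
k=2  ______
______
______
__^___
__XX__
______
______
______
______
k=3  ______
______
______
__X>__
__XX__
______
______
______
______
k=4  ______
______
______
__XX__
__Xv__
______
______
______
______
k=5  ______
______
______
__XX__
__X_>_
______
______
______
______
k=6  ______
______
______
__XX__
__X_X_
____v_
______
______
______
k=7  ______
______
______
__XX__
__X_X_
___<X_
______
______
______
k=8  ______
______
______
__XX__
__X^X_
___XX_
______
______
______
k=9  ______
______
______
__XX__
__XX>_
___XX_
______
______
______
k=10  ______
______
______
__XX^_
__XX__
___XX_
______
______
______
k=11  ______
______
______
__XXX>
__XX__
___XX_
______
______
______
k=12  ______
______
______
__XXXX
__XX_v
___XX_
______
______
______
k=13  ______
______
______
__XXXX
__XX<X
___XX_
______
______
______
k=14  ______
______
______
__XX^X
__XXXX
___XX_
______
______
______
k=15  ______
______
______
__X<_X
__XXXX
___XX_
______
______
______
k=16  ______
______
______
__X__X
__XvXX
___XX_
______
______
______
k=17  ______
______
______
__X__X
__X_>X
___XX_
______
______
______
k=18  ______
______
______
__X_^X
__X__X
___XX_
______
______
______
k=19  ______
______
______
__X_X>
__X__X
___XX_
______
______
______
k=20  ______
______
_____^
__X_X_
__X__X
___XX_
______
______
______
k=21  ______
______
>____X
__X_X_
__X__X
___XX_
______
______
______
k=22  ______
______
X____X
v_X_X_
__X__X
___XX_
______
______
______
k=23  ______
______
X____X
X_X_X<
__X__X
___XX_
______
______
______
k=24  ______
______
X____^
X_X_XX
__X__X
___XX_
______
______
______
k=25  ______
______
X___<_
X_X_XX
__X__X
___XX_
______
______
______
k=26  ______
____^_
X___X_
X_X_XX
__X__X
___XX_
______
______
______
k=27  ______
____X>
X___X_
X_X_XX
__X__X
___XX_
______
______
______
k=28  ______
____XX
X___Xv
X_X_XX
__X__X
___XX_
______
______
______
k=29  ______
____XX
X___<X
X_X_XX
__X__X
___XX_
______
______
______
k=30  ______
____XX
X____X
X_X_vX
__X__X
___XX_
______
______
______
k=31  ______
____XX
X____X
X_X__>
__X__X
___XX_
______
______
______
k=32  ______
____XX
X____^
X_X___
__X__X
___XX_
______
______
______
k=33  ______
____XX
X___<_
X_X___
__X__X
___XX_
______
______
______
k=34  ______
____^X
X___X_
X_X___
__X__X
___XX_
______
______
______
k=35  ______
___<_X
X___X_
X_X___
__X__X
___XX_
______
______
______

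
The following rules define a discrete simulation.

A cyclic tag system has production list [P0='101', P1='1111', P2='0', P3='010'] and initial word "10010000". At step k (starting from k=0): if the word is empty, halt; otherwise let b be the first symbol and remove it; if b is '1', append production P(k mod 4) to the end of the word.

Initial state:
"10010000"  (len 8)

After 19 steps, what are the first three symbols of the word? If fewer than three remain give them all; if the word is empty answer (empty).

0) "10010000"  (len 8)
1) "0010000101"  (len 10)
2) "010000101"  (len 9)
3) "10000101"  (len 8)
4) "0000101010"  (len 10)
5) "000101010"  (len 9)
6) "00101010"  (len 8)
7) "0101010"  (len 7)
8) "101010"  (len 6)
9) "01010101"  (len 8)
10) "1010101"  (len 7)
11) "0101010"  (len 7)
12) "101010"  (len 6)
13) "01010101"  (len 8)
14) "1010101"  (len 7)
15) "0101010"  (len 7)
16) "101010"  (len 6)
17) "01010101"  (len 8)
18) "1010101"  (len 7)
19) "0101010"  (len 7)

010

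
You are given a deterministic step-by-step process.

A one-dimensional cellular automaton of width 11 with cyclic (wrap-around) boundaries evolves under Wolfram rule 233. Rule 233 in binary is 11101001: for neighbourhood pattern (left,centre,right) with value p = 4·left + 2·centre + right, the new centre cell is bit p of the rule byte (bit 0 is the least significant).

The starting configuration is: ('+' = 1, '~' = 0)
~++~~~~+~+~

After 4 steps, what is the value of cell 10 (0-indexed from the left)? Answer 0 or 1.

0

[0] ~++~~~~+~+~
[1] ~++~++~~+~~
[2] ~+++++~~~~+
[3] ++++++~++~~
[4] +++++++++~~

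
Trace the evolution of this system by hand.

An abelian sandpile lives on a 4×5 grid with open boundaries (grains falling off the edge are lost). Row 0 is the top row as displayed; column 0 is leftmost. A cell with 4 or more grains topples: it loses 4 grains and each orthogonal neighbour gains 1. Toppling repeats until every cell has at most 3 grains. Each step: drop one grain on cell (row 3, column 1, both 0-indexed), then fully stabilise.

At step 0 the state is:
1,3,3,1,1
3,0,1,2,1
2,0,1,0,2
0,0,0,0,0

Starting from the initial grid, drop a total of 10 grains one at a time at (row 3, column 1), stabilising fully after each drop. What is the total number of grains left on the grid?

29

k=0  1,3,3,1,1
3,0,1,2,1
2,0,1,0,2
0,0,0,0,0
k=1  1,3,3,1,1
3,0,1,2,1
2,0,1,0,2
0,1,0,0,0
k=2  1,3,3,1,1
3,0,1,2,1
2,0,1,0,2
0,2,0,0,0
k=3  1,3,3,1,1
3,0,1,2,1
2,0,1,0,2
0,3,0,0,0
k=4  1,3,3,1,1
3,0,1,2,1
2,1,1,0,2
1,0,1,0,0
k=5  1,3,3,1,1
3,0,1,2,1
2,1,1,0,2
1,1,1,0,0
k=6  1,3,3,1,1
3,0,1,2,1
2,1,1,0,2
1,2,1,0,0
k=7  1,3,3,1,1
3,0,1,2,1
2,1,1,0,2
1,3,1,0,0
k=8  1,3,3,1,1
3,0,1,2,1
2,2,1,0,2
2,0,2,0,0
k=9  1,3,3,1,1
3,0,1,2,1
2,2,1,0,2
2,1,2,0,0
k=10  1,3,3,1,1
3,0,1,2,1
2,2,1,0,2
2,2,2,0,0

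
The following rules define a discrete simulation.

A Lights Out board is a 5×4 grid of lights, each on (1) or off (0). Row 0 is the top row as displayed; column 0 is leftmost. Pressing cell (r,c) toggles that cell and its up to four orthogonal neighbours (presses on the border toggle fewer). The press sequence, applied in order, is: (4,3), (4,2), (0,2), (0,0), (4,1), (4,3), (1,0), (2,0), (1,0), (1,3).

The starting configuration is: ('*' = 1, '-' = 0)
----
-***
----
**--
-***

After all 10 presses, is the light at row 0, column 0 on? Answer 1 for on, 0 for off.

1

gen 0: ----
-***
----
**--
-***
gen 1: ----
-***
----
**-*
-*--
gen 2: ----
-***
----
****
--**
gen 3: -***
-*-*
----
****
--**
gen 4: *-**
**-*
----
****
--**
gen 5: *-**
**-*
----
*-**
**-*
gen 6: *-**
**-*
----
*-*-
***-
gen 7: --**
---*
*---
*-*-
***-
gen 8: --**
*--*
-*--
--*-
***-
gen 9: *-**
-*-*
**--
--*-
***-
gen 10: *-*-
-**-
**-*
--*-
***-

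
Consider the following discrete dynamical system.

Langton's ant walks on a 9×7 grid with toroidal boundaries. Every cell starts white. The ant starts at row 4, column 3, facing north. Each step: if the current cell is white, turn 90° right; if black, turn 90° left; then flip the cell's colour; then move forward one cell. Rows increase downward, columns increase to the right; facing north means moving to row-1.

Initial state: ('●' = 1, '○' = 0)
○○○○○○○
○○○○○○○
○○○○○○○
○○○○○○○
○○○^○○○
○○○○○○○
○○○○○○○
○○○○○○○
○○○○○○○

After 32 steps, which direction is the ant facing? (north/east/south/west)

south

[0] ○○○○○○○
○○○○○○○
○○○○○○○
○○○○○○○
○○○^○○○
○○○○○○○
○○○○○○○
○○○○○○○
○○○○○○○
[1] ○○○○○○○
○○○○○○○
○○○○○○○
○○○○○○○
○○○●>○○
○○○○○○○
○○○○○○○
○○○○○○○
○○○○○○○
[2] ○○○○○○○
○○○○○○○
○○○○○○○
○○○○○○○
○○○●●○○
○○○○v○○
○○○○○○○
○○○○○○○
○○○○○○○
[3] ○○○○○○○
○○○○○○○
○○○○○○○
○○○○○○○
○○○●●○○
○○○<●○○
○○○○○○○
○○○○○○○
○○○○○○○
[4] ○○○○○○○
○○○○○○○
○○○○○○○
○○○○○○○
○○○^●○○
○○○●●○○
○○○○○○○
○○○○○○○
○○○○○○○
[5] ○○○○○○○
○○○○○○○
○○○○○○○
○○○○○○○
○○<○●○○
○○○●●○○
○○○○○○○
○○○○○○○
○○○○○○○
[6] ○○○○○○○
○○○○○○○
○○○○○○○
○○^○○○○
○○●○●○○
○○○●●○○
○○○○○○○
○○○○○○○
○○○○○○○
[7] ○○○○○○○
○○○○○○○
○○○○○○○
○○●>○○○
○○●○●○○
○○○●●○○
○○○○○○○
○○○○○○○
○○○○○○○
[8] ○○○○○○○
○○○○○○○
○○○○○○○
○○●●○○○
○○●v●○○
○○○●●○○
○○○○○○○
○○○○○○○
○○○○○○○
[9] ○○○○○○○
○○○○○○○
○○○○○○○
○○●●○○○
○○<●●○○
○○○●●○○
○○○○○○○
○○○○○○○
○○○○○○○
[10] ○○○○○○○
○○○○○○○
○○○○○○○
○○●●○○○
○○○●●○○
○○v●●○○
○○○○○○○
○○○○○○○
○○○○○○○
[11] ○○○○○○○
○○○○○○○
○○○○○○○
○○●●○○○
○○○●●○○
○<●●●○○
○○○○○○○
○○○○○○○
○○○○○○○
[12] ○○○○○○○
○○○○○○○
○○○○○○○
○○●●○○○
○^○●●○○
○●●●●○○
○○○○○○○
○○○○○○○
○○○○○○○
[13] ○○○○○○○
○○○○○○○
○○○○○○○
○○●●○○○
○●>●●○○
○●●●●○○
○○○○○○○
○○○○○○○
○○○○○○○
[14] ○○○○○○○
○○○○○○○
○○○○○○○
○○●●○○○
○●●●●○○
○●v●●○○
○○○○○○○
○○○○○○○
○○○○○○○
[15] ○○○○○○○
○○○○○○○
○○○○○○○
○○●●○○○
○●●●●○○
○●○>●○○
○○○○○○○
○○○○○○○
○○○○○○○
[16] ○○○○○○○
○○○○○○○
○○○○○○○
○○●●○○○
○●●^●○○
○●○○●○○
○○○○○○○
○○○○○○○
○○○○○○○
[17] ○○○○○○○
○○○○○○○
○○○○○○○
○○●●○○○
○●<○●○○
○●○○●○○
○○○○○○○
○○○○○○○
○○○○○○○
[18] ○○○○○○○
○○○○○○○
○○○○○○○
○○●●○○○
○●○○●○○
○●v○●○○
○○○○○○○
○○○○○○○
○○○○○○○
[19] ○○○○○○○
○○○○○○○
○○○○○○○
○○●●○○○
○●○○●○○
○<●○●○○
○○○○○○○
○○○○○○○
○○○○○○○
[20] ○○○○○○○
○○○○○○○
○○○○○○○
○○●●○○○
○●○○●○○
○○●○●○○
○v○○○○○
○○○○○○○
○○○○○○○
[21] ○○○○○○○
○○○○○○○
○○○○○○○
○○●●○○○
○●○○●○○
○○●○●○○
<●○○○○○
○○○○○○○
○○○○○○○
[22] ○○○○○○○
○○○○○○○
○○○○○○○
○○●●○○○
○●○○●○○
^○●○●○○
●●○○○○○
○○○○○○○
○○○○○○○
[23] ○○○○○○○
○○○○○○○
○○○○○○○
○○●●○○○
○●○○●○○
●>●○●○○
●●○○○○○
○○○○○○○
○○○○○○○
[24] ○○○○○○○
○○○○○○○
○○○○○○○
○○●●○○○
○●○○●○○
●●●○●○○
●v○○○○○
○○○○○○○
○○○○○○○
[25] ○○○○○○○
○○○○○○○
○○○○○○○
○○●●○○○
○●○○●○○
●●●○●○○
●○>○○○○
○○○○○○○
○○○○○○○
[26] ○○○○○○○
○○○○○○○
○○○○○○○
○○●●○○○
○●○○●○○
●●●○●○○
●○●○○○○
○○v○○○○
○○○○○○○
[27] ○○○○○○○
○○○○○○○
○○○○○○○
○○●●○○○
○●○○●○○
●●●○●○○
●○●○○○○
○<●○○○○
○○○○○○○
[28] ○○○○○○○
○○○○○○○
○○○○○○○
○○●●○○○
○●○○●○○
●●●○●○○
●^●○○○○
○●●○○○○
○○○○○○○
[29] ○○○○○○○
○○○○○○○
○○○○○○○
○○●●○○○
○●○○●○○
●●●○●○○
●●>○○○○
○●●○○○○
○○○○○○○
[30] ○○○○○○○
○○○○○○○
○○○○○○○
○○●●○○○
○●○○●○○
●●^○●○○
●●○○○○○
○●●○○○○
○○○○○○○
[31] ○○○○○○○
○○○○○○○
○○○○○○○
○○●●○○○
○●○○●○○
●<○○●○○
●●○○○○○
○●●○○○○
○○○○○○○
[32] ○○○○○○○
○○○○○○○
○○○○○○○
○○●●○○○
○●○○●○○
●○○○●○○
●v○○○○○
○●●○○○○
○○○○○○○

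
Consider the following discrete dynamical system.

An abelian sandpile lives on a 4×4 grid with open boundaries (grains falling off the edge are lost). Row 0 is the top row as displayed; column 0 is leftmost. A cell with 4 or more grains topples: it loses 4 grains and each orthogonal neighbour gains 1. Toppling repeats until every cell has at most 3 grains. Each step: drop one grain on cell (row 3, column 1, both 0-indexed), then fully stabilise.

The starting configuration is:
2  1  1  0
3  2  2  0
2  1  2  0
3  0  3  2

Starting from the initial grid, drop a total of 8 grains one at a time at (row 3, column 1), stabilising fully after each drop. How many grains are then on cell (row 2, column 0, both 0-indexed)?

[0] 2  1  1  0
3  2  2  0
2  1  2  0
3  0  3  2
[1] 2  1  1  0
3  2  2  0
2  1  2  0
3  1  3  2
[2] 2  1  1  0
3  2  2  0
2  1  2  0
3  2  3  2
[3] 2  1  1  0
3  2  2  0
2  1  2  0
3  3  3  2
[4] 2  1  1  0
3  2  2  0
3  2  3  0
0  2  0  3
[5] 2  1  1  0
3  2  2  0
3  2  3  0
0  3  0  3
[6] 2  1  1  0
3  2  2  0
3  3  3  0
1  0  1  3
[7] 2  1  1  0
3  2  2  0
3  3  3  0
1  1  1  3
[8] 2  1  1  0
3  2  2  0
3  3  3  0
1  2  1  3

3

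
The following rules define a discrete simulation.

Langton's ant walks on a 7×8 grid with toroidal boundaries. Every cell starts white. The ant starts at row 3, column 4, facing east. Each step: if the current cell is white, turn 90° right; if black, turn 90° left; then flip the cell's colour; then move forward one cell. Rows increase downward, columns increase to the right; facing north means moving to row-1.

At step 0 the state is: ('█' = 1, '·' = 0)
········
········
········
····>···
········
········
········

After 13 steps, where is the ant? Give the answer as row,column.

2,4

0) ········
········
········
····>···
········
········
········
1) ········
········
········
····█···
····v···
········
········
2) ········
········
········
····█···
···<█···
········
········
3) ········
········
········
···^█···
···██···
········
········
4) ········
········
········
···█>···
···██···
········
········
5) ········
········
····^···
···█····
···██···
········
········
6) ········
········
····█>··
···█····
···██···
········
········
7) ········
········
····██··
···█·v··
···██···
········
········
8) ········
········
····██··
···█<█··
···██···
········
········
9) ········
········
····^█··
···███··
···██···
········
········
10) ········
········
···<·█··
···███··
···██···
········
········
11) ········
···^····
···█·█··
···███··
···██···
········
········
12) ········
···█>···
···█·█··
···███··
···██···
········
········
13) ········
···██···
···█v█··
···███··
···██···
········
········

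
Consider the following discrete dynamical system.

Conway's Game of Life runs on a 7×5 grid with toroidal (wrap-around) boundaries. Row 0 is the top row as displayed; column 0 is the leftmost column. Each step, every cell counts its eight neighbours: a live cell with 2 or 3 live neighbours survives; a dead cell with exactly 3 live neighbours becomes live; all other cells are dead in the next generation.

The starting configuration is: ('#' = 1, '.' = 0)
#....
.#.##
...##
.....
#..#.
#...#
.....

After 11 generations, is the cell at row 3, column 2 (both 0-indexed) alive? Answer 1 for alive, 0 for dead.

gen 0: #....
.#.##
...##
.....
#..#.
#...#
.....
gen 1: #...#
..##.
#.###
...#.
#....
#...#
#...#
gen 2: ##...
..#..
.#...
####.
#....
.#...
.#.#.
gen 3: ##...
#.#..
#..#.
#.#.#
#...#
###..
.#...
gen 4: #.#..
#.#..
#.##.
.....
..#..
..#.#
.....
gen 5: .....
#.#..
..###
.###.
...#.
...#.
.#.#.
gen 6: .##..
.##.#
#...#
.#...
...##
...##
..#..
gen 7: #....
..#.#
..###
...#.
#.###
..#.#
.##..
gen 8: #.##.
###.#
..#.#
##...
###..
....#
####.
gen 9: .....
.....
..#.#
...##
..#.#
....#
#....
gen 10: .....
.....
....#
#.#.#
#...#
#..##
.....
gen 11: .....
.....
#..##
.#...
.....
#..#.
....#

0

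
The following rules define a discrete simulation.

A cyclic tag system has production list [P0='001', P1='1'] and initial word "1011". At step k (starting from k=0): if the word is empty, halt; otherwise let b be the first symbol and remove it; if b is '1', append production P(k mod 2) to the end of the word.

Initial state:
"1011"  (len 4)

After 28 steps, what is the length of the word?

6

[0] "1011"  (len 4)
[1] "011001"  (len 6)
[2] "11001"  (len 5)
[3] "1001001"  (len 7)
[4] "0010011"  (len 7)
[5] "010011"  (len 6)
[6] "10011"  (len 5)
[7] "0011001"  (len 7)
[8] "011001"  (len 6)
[9] "11001"  (len 5)
[10] "10011"  (len 5)
[11] "0011001"  (len 7)
[12] "011001"  (len 6)
[13] "11001"  (len 5)
[14] "10011"  (len 5)
[15] "0011001"  (len 7)
[16] "011001"  (len 6)
[17] "11001"  (len 5)
[18] "10011"  (len 5)
[19] "0011001"  (len 7)
[20] "011001"  (len 6)
[21] "11001"  (len 5)
[22] "10011"  (len 5)
[23] "0011001"  (len 7)
[24] "011001"  (len 6)
[25] "11001"  (len 5)
[26] "10011"  (len 5)
[27] "0011001"  (len 7)
[28] "011001"  (len 6)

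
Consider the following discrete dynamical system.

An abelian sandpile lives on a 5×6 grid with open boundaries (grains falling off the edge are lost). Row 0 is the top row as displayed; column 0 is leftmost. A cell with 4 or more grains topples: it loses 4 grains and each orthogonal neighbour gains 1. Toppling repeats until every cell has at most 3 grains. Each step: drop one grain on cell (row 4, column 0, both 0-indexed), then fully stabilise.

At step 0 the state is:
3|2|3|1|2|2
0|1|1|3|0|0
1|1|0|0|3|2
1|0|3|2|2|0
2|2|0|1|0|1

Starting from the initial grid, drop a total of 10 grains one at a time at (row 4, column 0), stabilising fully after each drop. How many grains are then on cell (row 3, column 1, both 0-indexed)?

2

step 0: 3|2|3|1|2|2
0|1|1|3|0|0
1|1|0|0|3|2
1|0|3|2|2|0
2|2|0|1|0|1
step 1: 3|2|3|1|2|2
0|1|1|3|0|0
1|1|0|0|3|2
1|0|3|2|2|0
3|2|0|1|0|1
step 2: 3|2|3|1|2|2
0|1|1|3|0|0
1|1|0|0|3|2
2|0|3|2|2|0
0|3|0|1|0|1
step 3: 3|2|3|1|2|2
0|1|1|3|0|0
1|1|0|0|3|2
2|0|3|2|2|0
1|3|0|1|0|1
step 4: 3|2|3|1|2|2
0|1|1|3|0|0
1|1|0|0|3|2
2|0|3|2|2|0
2|3|0|1|0|1
step 5: 3|2|3|1|2|2
0|1|1|3|0|0
1|1|0|0|3|2
2|0|3|2|2|0
3|3|0|1|0|1
step 6: 3|2|3|1|2|2
0|1|1|3|0|0
1|1|0|0|3|2
3|1|3|2|2|0
1|0|1|1|0|1
step 7: 3|2|3|1|2|2
0|1|1|3|0|0
1|1|0|0|3|2
3|1|3|2|2|0
2|0|1|1|0|1
step 8: 3|2|3|1|2|2
0|1|1|3|0|0
1|1|0|0|3|2
3|1|3|2|2|0
3|0|1|1|0|1
step 9: 3|2|3|1|2|2
0|1|1|3|0|0
2|1|0|0|3|2
0|2|3|2|2|0
1|1|1|1|0|1
step 10: 3|2|3|1|2|2
0|1|1|3|0|0
2|1|0|0|3|2
0|2|3|2|2|0
2|1|1|1|0|1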